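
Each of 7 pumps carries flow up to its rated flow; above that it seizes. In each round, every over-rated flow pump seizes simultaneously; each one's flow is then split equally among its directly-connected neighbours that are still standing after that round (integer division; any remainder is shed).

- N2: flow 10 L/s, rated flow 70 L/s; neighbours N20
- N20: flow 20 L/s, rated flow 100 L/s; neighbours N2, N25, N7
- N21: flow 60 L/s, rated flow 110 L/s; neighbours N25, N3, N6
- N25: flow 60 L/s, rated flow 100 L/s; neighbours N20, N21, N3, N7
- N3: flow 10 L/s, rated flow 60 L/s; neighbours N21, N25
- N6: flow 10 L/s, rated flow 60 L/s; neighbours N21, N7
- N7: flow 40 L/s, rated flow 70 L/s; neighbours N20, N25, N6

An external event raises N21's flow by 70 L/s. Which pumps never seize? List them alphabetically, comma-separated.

Round 1 — N21 at 130 > 110. N21 seizes.
  N21 sheds 130 L/s to N25, N3, N6: 43 each (1 lost).
    N25: 60+43 = 103 > 100
    N3: 10+43 = 53 ≤ 60
    N6: 10+43 = 53 ≤ 60
Round 2 — N25 seizes.
  N25 sheds 103 L/s to N20, N3, N7: 34 each (1 lost).
    N20: 20+34 = 54 ≤ 100
    N3: 53+34 = 87 > 60
    N7: 40+34 = 74 > 70
Round 3 — N3, N7 seize.
  N3 sheds 87 L/s: no online neighbours, lost.
  N7 sheds 74 L/s to N20, N6: 37 each.
    N20: 54+37 = 91 ≤ 100
    N6: 53+37 = 90 > 60
Round 4 — N6 seizes.
  N6 sheds 90 L/s: no online neighbours, lost.
No further seizures.

N2, N20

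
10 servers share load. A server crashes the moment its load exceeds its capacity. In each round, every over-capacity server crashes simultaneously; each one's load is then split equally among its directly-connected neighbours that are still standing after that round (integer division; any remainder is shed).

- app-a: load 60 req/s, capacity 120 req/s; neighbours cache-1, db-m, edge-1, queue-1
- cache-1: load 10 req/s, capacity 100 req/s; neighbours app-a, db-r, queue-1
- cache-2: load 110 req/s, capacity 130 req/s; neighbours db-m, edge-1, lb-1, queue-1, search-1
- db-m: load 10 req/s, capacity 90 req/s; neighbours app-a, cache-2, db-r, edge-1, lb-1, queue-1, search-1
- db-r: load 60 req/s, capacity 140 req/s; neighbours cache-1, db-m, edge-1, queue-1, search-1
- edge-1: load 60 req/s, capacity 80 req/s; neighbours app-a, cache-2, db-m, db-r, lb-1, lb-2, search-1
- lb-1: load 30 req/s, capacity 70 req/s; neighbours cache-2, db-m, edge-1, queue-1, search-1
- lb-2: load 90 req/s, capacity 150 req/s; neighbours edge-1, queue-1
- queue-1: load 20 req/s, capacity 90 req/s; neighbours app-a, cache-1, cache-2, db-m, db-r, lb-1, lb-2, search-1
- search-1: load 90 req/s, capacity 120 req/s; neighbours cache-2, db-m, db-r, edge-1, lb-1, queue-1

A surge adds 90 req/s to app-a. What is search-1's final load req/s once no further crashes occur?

106

Round 1 — app-a at 150 > 120. app-a crashes.
  app-a sheds 150 req/s to cache-1, db-m, edge-1, queue-1: 37 each (2 lost).
    cache-1: 10+37 = 47 ≤ 100
    db-m: 10+37 = 47 ≤ 90
    edge-1: 60+37 = 97 > 80
    queue-1: 20+37 = 57 ≤ 90
Round 2 — edge-1 crashes.
  edge-1 sheds 97 req/s to cache-2, db-m, db-r, lb-1, lb-2, search-1: 16 each (1 lost).
    cache-2: 110+16 = 126 ≤ 130
    db-m: 47+16 = 63 ≤ 90
    db-r: 60+16 = 76 ≤ 140
    lb-1: 30+16 = 46 ≤ 70
    lb-2: 90+16 = 106 ≤ 150
    search-1: 90+16 = 106 ≤ 120
No further crashes.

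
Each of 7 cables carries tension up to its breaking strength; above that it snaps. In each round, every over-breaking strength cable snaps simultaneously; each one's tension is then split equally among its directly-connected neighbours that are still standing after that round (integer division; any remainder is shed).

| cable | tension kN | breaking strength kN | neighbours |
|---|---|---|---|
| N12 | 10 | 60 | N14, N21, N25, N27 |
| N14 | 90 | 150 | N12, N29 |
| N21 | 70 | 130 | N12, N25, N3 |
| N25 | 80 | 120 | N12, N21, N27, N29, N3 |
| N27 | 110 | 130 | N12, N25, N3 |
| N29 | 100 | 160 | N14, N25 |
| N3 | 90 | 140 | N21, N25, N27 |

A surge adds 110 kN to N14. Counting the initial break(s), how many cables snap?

Round 1 — N14 at 200 > 150. N14 snaps.
  N14 sheds 200 kN to N12, N29: 100 each.
    N12: 10+100 = 110 > 60
    N29: 100+100 = 200 > 160
Round 2 — N12, N29 snap.
  N12 sheds 110 kN to N21, N25, N27: 36 each (2 lost).
    N21: 70+36 = 106 ≤ 130
    N25: 80+36 = 116 ≤ 120
    N27: 110+36 = 146 > 130
  N29 sheds 200 kN to N25: 200 each.
    N25: 116+200 = 316 > 120
Round 3 — N25, N27 snap.
  N25 sheds 316 kN to N21, N3: 158 each.
    N21: 106+158 = 264 > 130
    N3: 90+158 = 248 > 140
  N27 sheds 146 kN to N3: 146 each.
    N3: 248+146 = 394 > 140
Round 4 — N21, N3 snap.
  N21 sheds 264 kN: no online neighbours, lost.
  N3 sheds 394 kN: no online neighbours, lost.
No further breaks.

7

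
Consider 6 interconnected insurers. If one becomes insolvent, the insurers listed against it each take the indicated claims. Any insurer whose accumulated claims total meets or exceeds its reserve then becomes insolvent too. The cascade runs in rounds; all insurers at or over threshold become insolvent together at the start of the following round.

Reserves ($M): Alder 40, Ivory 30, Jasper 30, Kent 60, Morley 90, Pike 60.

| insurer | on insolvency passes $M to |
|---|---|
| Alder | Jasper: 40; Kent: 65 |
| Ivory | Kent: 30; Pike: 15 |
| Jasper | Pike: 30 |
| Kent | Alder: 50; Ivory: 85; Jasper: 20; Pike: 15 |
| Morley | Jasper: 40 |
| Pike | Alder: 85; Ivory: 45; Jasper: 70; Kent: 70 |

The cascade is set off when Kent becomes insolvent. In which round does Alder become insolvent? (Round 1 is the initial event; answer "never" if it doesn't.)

Round 1 — Kent becomes insolvent (initial).
  Alder: +50 → 50 ≥ 40
  Ivory: +85 → 85 ≥ 30
  Jasper: +20 → 20 < 30
  Pike: +15 → 15 < 60
Round 2 — Alder, Ivory become insolvent.
  Jasper: +40 → 60 ≥ 30
  Pike: +15 → 30 < 60
Round 3 — Jasper becomes insolvent.
  Pike: +30 → 60 ≥ 60
Round 4 — Pike becomes insolvent.
No further insolvencies.

2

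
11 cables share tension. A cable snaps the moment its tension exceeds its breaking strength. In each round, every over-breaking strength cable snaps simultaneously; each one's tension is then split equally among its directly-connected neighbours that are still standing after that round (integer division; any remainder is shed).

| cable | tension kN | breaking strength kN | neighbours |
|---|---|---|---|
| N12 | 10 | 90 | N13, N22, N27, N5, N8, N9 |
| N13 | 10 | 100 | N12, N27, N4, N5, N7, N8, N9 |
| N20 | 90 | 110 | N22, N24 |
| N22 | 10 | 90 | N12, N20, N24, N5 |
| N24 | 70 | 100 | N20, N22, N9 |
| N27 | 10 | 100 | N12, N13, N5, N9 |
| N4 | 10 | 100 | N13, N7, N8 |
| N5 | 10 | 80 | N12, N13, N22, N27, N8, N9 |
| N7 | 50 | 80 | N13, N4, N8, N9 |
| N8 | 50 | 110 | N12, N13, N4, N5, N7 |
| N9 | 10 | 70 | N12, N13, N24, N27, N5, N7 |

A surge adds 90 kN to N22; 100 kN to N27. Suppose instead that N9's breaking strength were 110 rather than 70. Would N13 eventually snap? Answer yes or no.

yes

With N9's breaking strength at 110:
Round 1 — N22 at 100 > 90; N27 at 110 > 100. N22, N27 snap.
  N22 sheds 100 kN to N12, N20, N24, N5: 25 each.
    N12: 10+25 = 35 ≤ 90
    N20: 90+25 = 115 > 110
    N24: 70+25 = 95 ≤ 100
    N5: 10+25 = 35 ≤ 80
  N27 sheds 110 kN to N12, N13, N5, N9: 27 each (2 lost).
    N12: 35+27 = 62 ≤ 90
    N13: 10+27 = 37 ≤ 100
    N5: 35+27 = 62 ≤ 80
    N9: 10+27 = 37 ≤ 110
Round 2 — N20 snaps.
  N20 sheds 115 kN to N24: 115 each.
    N24: 95+115 = 210 > 100
Round 3 — N24 snaps.
  N24 sheds 210 kN to N9: 210 each.
    N9: 37+210 = 247 > 110
Round 4 — N9 snaps.
  N9 sheds 247 kN to N12, N13, N5, N7: 61 each (3 lost).
    N12: 62+61 = 123 > 90
    N13: 37+61 = 98 ≤ 100
    N5: 62+61 = 123 > 80
    N7: 50+61 = 111 > 80
Round 5 — N12, N5, N7 snap.
  N12 sheds 123 kN to N13, N8: 61 each (1 lost).
    N13: 98+61 = 159 > 100
    N8: 50+61 = 111 > 110
  N5 sheds 123 kN to N13, N8: 61 each (1 lost).
    N13: 159+61 = 220 > 100
    N8: 111+61 = 172 > 110
  N7 sheds 111 kN to N13, N4, N8: 37 each.
    N13: 220+37 = 257 > 100
    N4: 10+37 = 47 ≤ 100
    N8: 172+37 = 209 > 110
Round 6 — N13, N8 snap.
  N13 sheds 257 kN to N4: 257 each.
    N4: 47+257 = 304 > 100
  N8 sheds 209 kN to N4: 209 each.
    N4: 304+209 = 513 > 100
Round 7 — N4 snaps.
  N4 sheds 513 kN: no online neighbours, lost.
No further breaks.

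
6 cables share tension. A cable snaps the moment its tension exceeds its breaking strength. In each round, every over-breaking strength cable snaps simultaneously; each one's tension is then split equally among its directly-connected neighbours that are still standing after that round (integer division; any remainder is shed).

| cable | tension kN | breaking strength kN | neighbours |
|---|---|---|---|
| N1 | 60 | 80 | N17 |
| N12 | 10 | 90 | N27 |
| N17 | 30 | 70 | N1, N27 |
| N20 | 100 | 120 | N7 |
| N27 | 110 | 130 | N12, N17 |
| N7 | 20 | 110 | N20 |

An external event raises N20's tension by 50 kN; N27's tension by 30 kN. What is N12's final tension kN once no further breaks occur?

Round 1 — N20 at 150 > 120; N27 at 140 > 130. N20, N27 snap.
  N20 sheds 150 kN to N7: 150 each.
    N7: 20+150 = 170 > 110
  N27 sheds 140 kN to N12, N17: 70 each.
    N12: 10+70 = 80 ≤ 90
    N17: 30+70 = 100 > 70
Round 2 — N17, N7 snap.
  N17 sheds 100 kN to N1: 100 each.
    N1: 60+100 = 160 > 80
  N7 sheds 170 kN: no online neighbours, lost.
Round 3 — N1 snaps.
  N1 sheds 160 kN: no online neighbours, lost.
No further breaks.

80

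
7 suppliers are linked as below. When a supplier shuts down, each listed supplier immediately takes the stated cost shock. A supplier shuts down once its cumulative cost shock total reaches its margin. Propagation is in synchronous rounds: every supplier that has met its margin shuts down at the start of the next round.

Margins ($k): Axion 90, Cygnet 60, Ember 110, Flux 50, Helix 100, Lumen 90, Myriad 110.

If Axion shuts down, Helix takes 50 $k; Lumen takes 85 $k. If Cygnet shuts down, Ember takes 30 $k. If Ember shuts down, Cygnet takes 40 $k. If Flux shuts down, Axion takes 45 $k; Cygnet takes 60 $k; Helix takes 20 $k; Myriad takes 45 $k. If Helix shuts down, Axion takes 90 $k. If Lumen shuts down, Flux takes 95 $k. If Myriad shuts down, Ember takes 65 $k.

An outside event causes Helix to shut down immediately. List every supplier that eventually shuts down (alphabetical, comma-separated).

Round 1 — Helix shuts down (initial).
  Axion: +90 → 90 ≥ 90
Round 2 — Axion shuts down.
  Lumen: +85 → 85 < 90
No further shutdowns.

Axion, Helix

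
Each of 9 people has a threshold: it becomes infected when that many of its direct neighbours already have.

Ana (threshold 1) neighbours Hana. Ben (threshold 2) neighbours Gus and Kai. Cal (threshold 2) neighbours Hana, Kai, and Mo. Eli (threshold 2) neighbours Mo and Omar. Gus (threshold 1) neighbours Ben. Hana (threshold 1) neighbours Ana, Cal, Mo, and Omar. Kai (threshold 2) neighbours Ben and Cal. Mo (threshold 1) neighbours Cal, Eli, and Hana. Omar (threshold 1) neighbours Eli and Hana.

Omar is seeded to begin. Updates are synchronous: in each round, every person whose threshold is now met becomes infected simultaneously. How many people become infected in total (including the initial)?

6

Round 1 — Omar becomes infected (initial).
Round 2 — checking thresholds:
  Eli: 1 of 2 neighbours < 2, below threshold.
  Hana: 1 of 4 neighbours ≥ 1, becomes infected.
Round 3 — checking thresholds:
  Ana: 1 of 1 neighbours ≥ 1, becomes infected.
  Cal: 1 of 3 neighbours < 2, below threshold.
  Eli: 1 of 2 neighbours < 2, below threshold.
  Mo: 1 of 3 neighbours ≥ 1, becomes infected.
Round 4 — checking thresholds:
  Cal: 2 of 3 neighbours ≥ 2, becomes infected.
  Eli: 2 of 2 neighbours ≥ 2, becomes infected.
Round 5 — no new infections; cascade stops.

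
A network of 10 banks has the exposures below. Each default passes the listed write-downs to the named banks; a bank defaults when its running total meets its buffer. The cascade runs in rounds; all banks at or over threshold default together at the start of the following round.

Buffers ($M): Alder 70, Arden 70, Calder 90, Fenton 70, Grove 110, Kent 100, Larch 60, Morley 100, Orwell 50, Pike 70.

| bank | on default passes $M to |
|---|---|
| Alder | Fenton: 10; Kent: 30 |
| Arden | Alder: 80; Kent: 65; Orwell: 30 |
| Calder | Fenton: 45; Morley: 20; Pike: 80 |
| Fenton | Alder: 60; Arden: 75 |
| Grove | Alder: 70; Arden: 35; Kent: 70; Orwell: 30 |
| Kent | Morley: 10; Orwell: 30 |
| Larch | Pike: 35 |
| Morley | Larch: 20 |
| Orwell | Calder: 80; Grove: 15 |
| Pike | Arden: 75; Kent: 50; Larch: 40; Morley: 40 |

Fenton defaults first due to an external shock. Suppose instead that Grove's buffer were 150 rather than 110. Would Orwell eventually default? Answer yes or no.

no

With Grove's buffer at 150:
Round 1 — Fenton defaults (initial).
  Alder: +60 → 60 < 70
  Arden: +75 → 75 ≥ 70
Round 2 — Arden defaults.
  Alder: +80 → 140 ≥ 70
  Kent: +65 → 65 < 100
  Orwell: +30 → 30 < 50
Round 3 — Alder defaults.
  Kent: +30 → 95 < 100
No further defaults.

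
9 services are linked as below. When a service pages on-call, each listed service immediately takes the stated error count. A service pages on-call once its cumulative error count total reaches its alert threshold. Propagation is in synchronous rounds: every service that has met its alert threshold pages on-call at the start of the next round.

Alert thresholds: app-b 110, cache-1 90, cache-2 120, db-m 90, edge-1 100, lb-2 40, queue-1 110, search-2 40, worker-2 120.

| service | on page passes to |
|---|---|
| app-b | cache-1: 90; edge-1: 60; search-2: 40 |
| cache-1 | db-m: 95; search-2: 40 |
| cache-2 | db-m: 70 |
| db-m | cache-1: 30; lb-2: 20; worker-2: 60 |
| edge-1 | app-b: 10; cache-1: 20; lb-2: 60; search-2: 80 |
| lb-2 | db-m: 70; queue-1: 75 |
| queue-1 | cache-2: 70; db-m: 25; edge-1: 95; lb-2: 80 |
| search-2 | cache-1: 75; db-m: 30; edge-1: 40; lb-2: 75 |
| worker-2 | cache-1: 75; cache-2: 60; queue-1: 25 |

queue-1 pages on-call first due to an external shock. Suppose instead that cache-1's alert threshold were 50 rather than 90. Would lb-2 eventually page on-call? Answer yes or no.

With cache-1's alert threshold at 50:
Round 1 — queue-1 pages on-call (initial).
  cache-2: +70 → 70 < 120
  db-m: +25 → 25 < 90
  edge-1: +95 → 95 < 100
  lb-2: +80 → 80 ≥ 40
Round 2 — lb-2 pages on-call.
  db-m: +70 → 95 ≥ 90
Round 3 — db-m pages on-call.
  cache-1: +30 → 30 < 50
  worker-2: +60 → 60 < 120
No further pages.

yes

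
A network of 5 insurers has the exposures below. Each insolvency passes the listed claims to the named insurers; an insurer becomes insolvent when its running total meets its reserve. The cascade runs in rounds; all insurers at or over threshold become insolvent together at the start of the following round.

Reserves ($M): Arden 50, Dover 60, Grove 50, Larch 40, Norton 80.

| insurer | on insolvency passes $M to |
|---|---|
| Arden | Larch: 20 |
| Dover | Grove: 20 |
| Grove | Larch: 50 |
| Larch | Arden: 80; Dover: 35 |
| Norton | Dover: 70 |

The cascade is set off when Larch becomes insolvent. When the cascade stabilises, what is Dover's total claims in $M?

Round 1 — Larch becomes insolvent (initial).
  Arden: +80 → 80 ≥ 50
  Dover: +35 → 35 < 60
Round 2 — Arden becomes insolvent.
No further insolvencies.

35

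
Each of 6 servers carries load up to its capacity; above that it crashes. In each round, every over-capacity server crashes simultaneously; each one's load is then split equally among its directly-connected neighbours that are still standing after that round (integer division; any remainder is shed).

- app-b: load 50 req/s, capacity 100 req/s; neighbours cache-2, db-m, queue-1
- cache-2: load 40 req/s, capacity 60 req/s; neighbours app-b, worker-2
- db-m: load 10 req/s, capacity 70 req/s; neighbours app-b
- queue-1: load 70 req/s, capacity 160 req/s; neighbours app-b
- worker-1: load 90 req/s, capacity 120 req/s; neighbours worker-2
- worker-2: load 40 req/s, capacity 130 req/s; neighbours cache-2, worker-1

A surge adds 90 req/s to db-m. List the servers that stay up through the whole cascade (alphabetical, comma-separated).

queue-1

Round 1 — db-m at 100 > 70. db-m crashes.
  db-m sheds 100 req/s to app-b: 100 each.
    app-b: 50+100 = 150 > 100
Round 2 — app-b crashes.
  app-b sheds 150 req/s to cache-2, queue-1: 75 each.
    cache-2: 40+75 = 115 > 60
    queue-1: 70+75 = 145 ≤ 160
Round 3 — cache-2 crashes.
  cache-2 sheds 115 req/s to worker-2: 115 each.
    worker-2: 40+115 = 155 > 130
Round 4 — worker-2 crashes.
  worker-2 sheds 155 req/s to worker-1: 155 each.
    worker-1: 90+155 = 245 > 120
Round 5 — worker-1 crashes.
  worker-1 sheds 245 req/s: no online neighbours, lost.
No further crashes.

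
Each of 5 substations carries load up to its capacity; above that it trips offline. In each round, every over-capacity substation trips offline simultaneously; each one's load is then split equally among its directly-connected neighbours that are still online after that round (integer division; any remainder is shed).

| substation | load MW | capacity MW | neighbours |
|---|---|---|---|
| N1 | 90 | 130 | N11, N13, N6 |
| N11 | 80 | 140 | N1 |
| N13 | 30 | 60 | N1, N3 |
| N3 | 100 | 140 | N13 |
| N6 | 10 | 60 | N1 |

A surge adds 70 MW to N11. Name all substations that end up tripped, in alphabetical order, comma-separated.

N1, N11, N13, N3, N6

Round 1 — N11 at 150 > 140. N11 trips offline.
  N11 sheds 150 MW to N1: 150 each.
    N1: 90+150 = 240 > 130
Round 2 — N1 trips offline.
  N1 sheds 240 MW to N13, N6: 120 each.
    N13: 30+120 = 150 > 60
    N6: 10+120 = 130 > 60
Round 3 — N13, N6 trip offline.
  N13 sheds 150 MW to N3: 150 each.
    N3: 100+150 = 250 > 140
  N6 sheds 130 MW: no online neighbours, lost.
Round 4 — N3 trips offline.
  N3 sheds 250 MW: no online neighbours, lost.
No further trips.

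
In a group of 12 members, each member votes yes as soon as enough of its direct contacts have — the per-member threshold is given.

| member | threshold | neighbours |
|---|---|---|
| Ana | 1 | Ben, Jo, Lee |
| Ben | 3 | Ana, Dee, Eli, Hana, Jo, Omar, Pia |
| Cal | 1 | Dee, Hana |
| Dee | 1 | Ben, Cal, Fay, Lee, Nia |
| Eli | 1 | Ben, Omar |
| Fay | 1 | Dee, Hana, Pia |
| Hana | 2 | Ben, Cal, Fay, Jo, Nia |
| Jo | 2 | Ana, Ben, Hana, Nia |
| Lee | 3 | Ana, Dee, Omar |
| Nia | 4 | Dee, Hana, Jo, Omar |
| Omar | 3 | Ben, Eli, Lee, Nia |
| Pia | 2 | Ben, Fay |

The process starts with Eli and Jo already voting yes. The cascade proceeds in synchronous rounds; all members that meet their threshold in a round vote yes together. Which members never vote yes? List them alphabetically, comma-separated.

Round 1 — Eli, Jo vote yes (initial).
Round 2 — checking thresholds:
  Ana: 1 of 3 neighbours ≥ 1, votes yes.
  Ben: 2 of 7 neighbours < 3, not yet.
  Hana: 1 of 5 neighbours < 2, not yet.
  Nia: 1 of 4 neighbours < 4, not yet.
  Omar: 1 of 4 neighbours < 3, not yet.
Round 3 — checking thresholds:
  Ben: 3 of 7 neighbours ≥ 3, votes yes.
  Hana: 1 of 5 neighbours < 2, not yet.
  Lee: 1 of 3 neighbours < 3, not yet.
  Nia: 1 of 4 neighbours < 4, not yet.
  Omar: 1 of 4 neighbours < 3, not yet.
Round 4 — checking thresholds:
  Dee: 1 of 5 neighbours ≥ 1, votes yes.
  Hana: 2 of 5 neighbours ≥ 2, votes yes.
  Lee: 1 of 3 neighbours < 3, not yet.
  Nia: 1 of 4 neighbours < 4, not yet.
  Omar: 2 of 4 neighbours < 3, not yet.
  Pia: 1 of 2 neighbours < 2, not yet.
Round 5 — checking thresholds:
  Cal: 2 of 2 neighbours ≥ 1, votes yes.
  Fay: 2 of 3 neighbours ≥ 1, votes yes.
  Lee: 2 of 3 neighbours < 3, not yet.
  Nia: 3 of 4 neighbours < 4, not yet.
  Omar: 2 of 4 neighbours < 3, not yet.
  Pia: 1 of 2 neighbours < 2, not yet.
Round 6 — checking thresholds:
  Lee: 2 of 3 neighbours < 3, not yet.
  Nia: 3 of 4 neighbours < 4, not yet.
  Omar: 2 of 4 neighbours < 3, not yet.
  Pia: 2 of 2 neighbours ≥ 2, votes yes.
Round 7 — no new yes votes; cascade stops.

Lee, Nia, Omar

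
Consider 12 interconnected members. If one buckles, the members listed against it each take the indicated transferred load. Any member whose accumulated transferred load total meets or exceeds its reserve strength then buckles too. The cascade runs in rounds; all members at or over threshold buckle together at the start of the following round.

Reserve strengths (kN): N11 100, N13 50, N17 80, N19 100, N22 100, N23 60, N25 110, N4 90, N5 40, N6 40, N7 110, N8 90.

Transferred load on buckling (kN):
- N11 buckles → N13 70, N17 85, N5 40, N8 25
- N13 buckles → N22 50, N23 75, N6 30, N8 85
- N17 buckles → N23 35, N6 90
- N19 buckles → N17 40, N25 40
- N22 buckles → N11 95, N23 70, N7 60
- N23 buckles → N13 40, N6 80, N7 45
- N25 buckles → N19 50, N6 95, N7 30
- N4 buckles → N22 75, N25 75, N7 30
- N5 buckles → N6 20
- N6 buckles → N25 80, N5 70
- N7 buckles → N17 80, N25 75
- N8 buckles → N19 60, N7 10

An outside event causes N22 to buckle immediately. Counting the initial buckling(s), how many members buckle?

Round 1 — N22 buckles (initial).
  N11: +95 → 95 < 100
  N23: +70 → 70 ≥ 60
  N7: +60 → 60 < 110
Round 2 — N23 buckles.
  N13: +40 → 40 < 50
  N6: +80 → 80 ≥ 40
  N7: +45 → 105 < 110
Round 3 — N6 buckles.
  N25: +80 → 80 < 110
  N5: +70 → 70 ≥ 40
Round 4 — N5 buckles.
No further bucklings.

4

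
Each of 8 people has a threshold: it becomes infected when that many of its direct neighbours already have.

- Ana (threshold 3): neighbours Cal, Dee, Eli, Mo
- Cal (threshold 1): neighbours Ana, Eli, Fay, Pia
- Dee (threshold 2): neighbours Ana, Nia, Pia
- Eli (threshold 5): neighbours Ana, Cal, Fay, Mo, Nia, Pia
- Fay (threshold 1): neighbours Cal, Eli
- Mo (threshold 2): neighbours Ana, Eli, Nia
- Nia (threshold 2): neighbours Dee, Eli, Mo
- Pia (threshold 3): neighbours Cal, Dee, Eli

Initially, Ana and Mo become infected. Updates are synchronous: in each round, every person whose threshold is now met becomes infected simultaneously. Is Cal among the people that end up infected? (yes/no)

yes

Round 1 — Ana, Mo become infected (initial).
Round 2 — checking thresholds:
  Cal: 1 of 4 neighbours ≥ 1, becomes infected.
  Dee: 1 of 3 neighbours < 2, below threshold.
  Eli: 2 of 6 neighbours < 5, below threshold.
  Nia: 1 of 3 neighbours < 2, below threshold.
Round 3 — checking thresholds:
  Dee: 1 of 3 neighbours < 2, below threshold.
  Eli: 3 of 6 neighbours < 5, below threshold.
  Fay: 1 of 2 neighbours ≥ 1, becomes infected.
  Nia: 1 of 3 neighbours < 2, below threshold.
  Pia: 1 of 3 neighbours < 3, below threshold.
Round 4 — no new infections; cascade stops.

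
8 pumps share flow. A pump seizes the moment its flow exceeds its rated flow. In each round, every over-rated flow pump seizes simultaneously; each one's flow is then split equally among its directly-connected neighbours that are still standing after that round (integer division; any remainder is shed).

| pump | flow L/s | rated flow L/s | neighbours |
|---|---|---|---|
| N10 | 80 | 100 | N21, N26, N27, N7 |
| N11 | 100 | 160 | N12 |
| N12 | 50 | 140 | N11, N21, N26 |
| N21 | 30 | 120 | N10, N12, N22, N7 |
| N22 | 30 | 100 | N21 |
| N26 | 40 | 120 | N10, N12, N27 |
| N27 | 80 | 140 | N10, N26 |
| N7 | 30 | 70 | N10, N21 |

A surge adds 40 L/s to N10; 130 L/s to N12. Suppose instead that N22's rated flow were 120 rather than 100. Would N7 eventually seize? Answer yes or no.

With N22's rated flow at 120:
Round 1 — N10 at 120 > 100; N12 at 180 > 140. N10, N12 seize.
  N10 sheds 120 L/s to N21, N26, N27, N7: 30 each.
    N21: 30+30 = 60 ≤ 120
    N26: 40+30 = 70 ≤ 120
    N27: 80+30 = 110 ≤ 140
    N7: 30+30 = 60 ≤ 70
  N12 sheds 180 L/s to N11, N21, N26: 60 each.
    N11: 100+60 = 160 ≤ 160
    N21: 60+60 = 120 ≤ 120
    N26: 70+60 = 130 > 120
Round 2 — N26 seizes.
  N26 sheds 130 L/s to N27: 130 each.
    N27: 110+130 = 240 > 140
Round 3 — N27 seizes.
  N27 sheds 240 L/s: no online neighbours, lost.
No further seizures.

no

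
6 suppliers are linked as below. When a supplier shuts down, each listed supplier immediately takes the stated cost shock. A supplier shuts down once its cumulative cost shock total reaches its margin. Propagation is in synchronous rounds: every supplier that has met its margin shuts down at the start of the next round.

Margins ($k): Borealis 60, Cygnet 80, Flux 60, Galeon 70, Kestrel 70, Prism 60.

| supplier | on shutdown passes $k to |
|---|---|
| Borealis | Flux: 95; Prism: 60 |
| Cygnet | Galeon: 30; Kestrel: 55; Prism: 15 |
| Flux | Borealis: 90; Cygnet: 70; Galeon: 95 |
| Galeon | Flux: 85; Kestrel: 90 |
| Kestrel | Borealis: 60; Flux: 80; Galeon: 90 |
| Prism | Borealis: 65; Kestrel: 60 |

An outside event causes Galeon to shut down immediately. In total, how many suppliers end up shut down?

5

Round 1 — Galeon shuts down (initial).
  Flux: +85 → 85 ≥ 60
  Kestrel: +90 → 90 ≥ 70
Round 2 — Flux, Kestrel shut down.
  Borealis: +90+60 → 150 ≥ 60
  Cygnet: +70 → 70 < 80
Round 3 — Borealis shuts down.
  Prism: +60 → 60 ≥ 60
Round 4 — Prism shuts down.
No further shutdowns.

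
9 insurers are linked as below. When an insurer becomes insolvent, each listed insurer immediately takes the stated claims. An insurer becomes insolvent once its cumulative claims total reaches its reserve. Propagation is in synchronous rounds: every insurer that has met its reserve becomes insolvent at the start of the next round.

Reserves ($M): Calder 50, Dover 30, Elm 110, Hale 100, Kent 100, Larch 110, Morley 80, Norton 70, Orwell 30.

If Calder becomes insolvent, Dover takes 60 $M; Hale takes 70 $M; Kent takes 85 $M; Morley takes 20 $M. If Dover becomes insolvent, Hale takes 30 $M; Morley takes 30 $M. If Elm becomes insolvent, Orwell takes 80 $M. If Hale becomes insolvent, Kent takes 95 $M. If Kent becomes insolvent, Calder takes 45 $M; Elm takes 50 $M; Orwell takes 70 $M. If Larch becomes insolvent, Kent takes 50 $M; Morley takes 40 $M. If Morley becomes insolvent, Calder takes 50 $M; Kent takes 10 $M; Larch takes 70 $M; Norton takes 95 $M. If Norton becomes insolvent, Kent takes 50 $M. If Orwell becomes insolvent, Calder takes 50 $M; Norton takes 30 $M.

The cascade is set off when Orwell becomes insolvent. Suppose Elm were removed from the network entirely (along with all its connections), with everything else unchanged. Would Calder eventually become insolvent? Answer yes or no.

With Elm removed:
Round 1 — Orwell becomes insolvent (initial).
  Calder: +50 → 50 ≥ 50
  Norton: +30 → 30 < 70
Round 2 — Calder becomes insolvent.
  Dover: +60 → 60 ≥ 30
  Hale: +70 → 70 < 100
  Kent: +85 → 85 < 100
  Morley: +20 → 20 < 80
Round 3 — Dover becomes insolvent.
  Hale: +30 → 100 ≥ 100
  Morley: +30 → 50 < 80
Round 4 — Hale becomes insolvent.
  Kent: +95 → 180 ≥ 100
Round 5 — Kent becomes insolvent.
No further insolvencies.

yes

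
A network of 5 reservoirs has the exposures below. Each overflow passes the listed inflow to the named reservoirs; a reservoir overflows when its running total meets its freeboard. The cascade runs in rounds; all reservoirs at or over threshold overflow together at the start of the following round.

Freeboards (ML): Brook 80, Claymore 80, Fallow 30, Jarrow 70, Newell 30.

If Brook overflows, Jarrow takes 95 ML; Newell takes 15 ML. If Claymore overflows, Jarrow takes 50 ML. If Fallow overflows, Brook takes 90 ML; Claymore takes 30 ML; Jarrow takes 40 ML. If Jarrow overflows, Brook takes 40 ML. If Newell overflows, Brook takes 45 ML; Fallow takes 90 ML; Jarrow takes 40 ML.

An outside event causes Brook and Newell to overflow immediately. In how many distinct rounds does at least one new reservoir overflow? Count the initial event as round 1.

Round 1 — Brook, Newell overflow (initial).
  Fallow: +90 → 90 ≥ 30
  Jarrow: +95+40 → 135 ≥ 70
Round 2 — Fallow, Jarrow overflow.
  Claymore: +30 → 30 < 80
No further overflows.

2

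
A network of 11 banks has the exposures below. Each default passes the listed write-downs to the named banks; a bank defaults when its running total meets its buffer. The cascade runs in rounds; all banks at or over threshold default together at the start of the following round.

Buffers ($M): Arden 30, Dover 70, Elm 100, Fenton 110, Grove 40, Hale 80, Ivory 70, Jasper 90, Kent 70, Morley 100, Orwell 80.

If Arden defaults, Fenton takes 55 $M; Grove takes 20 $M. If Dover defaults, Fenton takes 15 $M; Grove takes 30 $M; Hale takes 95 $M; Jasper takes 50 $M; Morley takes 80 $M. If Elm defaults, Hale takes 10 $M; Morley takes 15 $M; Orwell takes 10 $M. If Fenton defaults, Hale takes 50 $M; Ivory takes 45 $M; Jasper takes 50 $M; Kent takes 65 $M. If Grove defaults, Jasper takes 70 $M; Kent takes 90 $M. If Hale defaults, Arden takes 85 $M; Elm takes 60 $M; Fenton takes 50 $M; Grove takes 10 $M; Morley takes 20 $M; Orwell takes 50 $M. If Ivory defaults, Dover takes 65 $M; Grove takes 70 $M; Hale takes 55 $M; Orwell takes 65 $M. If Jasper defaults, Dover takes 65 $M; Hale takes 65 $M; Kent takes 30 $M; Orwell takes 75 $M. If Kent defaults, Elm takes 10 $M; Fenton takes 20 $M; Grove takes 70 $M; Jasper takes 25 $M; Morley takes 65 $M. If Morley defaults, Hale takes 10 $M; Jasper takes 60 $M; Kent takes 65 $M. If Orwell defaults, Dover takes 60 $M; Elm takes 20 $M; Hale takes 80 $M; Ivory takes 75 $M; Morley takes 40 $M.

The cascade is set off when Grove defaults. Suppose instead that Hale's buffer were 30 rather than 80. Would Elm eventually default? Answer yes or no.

no

With Hale's buffer at 30:
Round 1 — Grove defaults (initial).
  Jasper: +70 → 70 < 90
  Kent: +90 → 90 ≥ 70
Round 2 — Kent defaults.
  Elm: +10 → 10 < 100
  Fenton: +20 → 20 < 110
  Jasper: +25 → 95 ≥ 90
  Morley: +65 → 65 < 100
Round 3 — Jasper defaults.
  Dover: +65 → 65 < 70
  Hale: +65 → 65 ≥ 30
  Orwell: +75 → 75 < 80
Round 4 — Hale defaults.
  Arden: +85 → 85 ≥ 30
  Elm: +60 → 70 < 100
  Fenton: +50 → 70 < 110
  Morley: +20 → 85 < 100
  Orwell: +50 → 125 ≥ 80
Round 5 — Arden, Orwell default.
  Dover: +60 → 125 ≥ 70
  Elm: +20 → 90 < 100
  Fenton: +55 → 125 ≥ 110
  Ivory: +75 → 75 ≥ 70
  Morley: +40 → 125 ≥ 100
Round 6 — Dover, Fenton, Ivory, Morley default.
No further defaults.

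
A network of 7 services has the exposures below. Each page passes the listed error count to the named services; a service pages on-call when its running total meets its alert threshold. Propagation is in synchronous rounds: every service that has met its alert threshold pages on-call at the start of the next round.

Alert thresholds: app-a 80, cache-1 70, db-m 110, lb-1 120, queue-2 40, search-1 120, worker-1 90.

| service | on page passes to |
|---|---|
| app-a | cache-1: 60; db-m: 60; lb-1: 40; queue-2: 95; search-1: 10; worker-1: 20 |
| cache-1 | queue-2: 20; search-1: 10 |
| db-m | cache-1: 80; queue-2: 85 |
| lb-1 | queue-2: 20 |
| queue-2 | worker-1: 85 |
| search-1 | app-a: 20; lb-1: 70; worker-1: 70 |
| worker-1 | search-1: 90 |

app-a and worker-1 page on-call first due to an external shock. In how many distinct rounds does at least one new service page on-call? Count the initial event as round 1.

2

Round 1 — app-a, worker-1 page on-call (initial).
  cache-1: +60 → 60 < 70
  db-m: +60 → 60 < 110
  lb-1: +40 → 40 < 120
  queue-2: +95 → 95 ≥ 40
  search-1: +10+90 → 100 < 120
Round 2 — queue-2 pages on-call.
No further pages.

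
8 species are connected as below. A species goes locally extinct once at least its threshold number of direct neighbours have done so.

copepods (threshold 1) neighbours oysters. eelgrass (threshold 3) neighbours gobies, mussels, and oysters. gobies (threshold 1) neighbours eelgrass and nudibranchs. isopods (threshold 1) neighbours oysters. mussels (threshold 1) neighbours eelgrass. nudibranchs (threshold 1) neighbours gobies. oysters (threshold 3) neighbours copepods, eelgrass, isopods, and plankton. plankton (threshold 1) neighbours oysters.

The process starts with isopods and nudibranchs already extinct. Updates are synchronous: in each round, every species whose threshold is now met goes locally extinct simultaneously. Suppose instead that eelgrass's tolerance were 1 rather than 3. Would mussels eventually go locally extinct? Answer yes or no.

With eelgrass's tolerance at 1:
Round 1 — isopods, nudibranchs go locally extinct (initial).
Round 2 — checking thresholds:
  gobies: 1 of 2 neighbours ≥ 1, goes locally extinct.
  oysters: 1 of 4 neighbours < 3, holds.
Round 3 — checking thresholds:
  eelgrass: 1 of 3 neighbours ≥ 1, goes locally extinct.
  oysters: 1 of 4 neighbours < 3, holds.
Round 4 — checking thresholds:
  mussels: 1 of 1 neighbours ≥ 1, goes locally extinct.
  oysters: 2 of 4 neighbours < 3, holds.
Round 5 — no new extinctions; cascade stops.

yes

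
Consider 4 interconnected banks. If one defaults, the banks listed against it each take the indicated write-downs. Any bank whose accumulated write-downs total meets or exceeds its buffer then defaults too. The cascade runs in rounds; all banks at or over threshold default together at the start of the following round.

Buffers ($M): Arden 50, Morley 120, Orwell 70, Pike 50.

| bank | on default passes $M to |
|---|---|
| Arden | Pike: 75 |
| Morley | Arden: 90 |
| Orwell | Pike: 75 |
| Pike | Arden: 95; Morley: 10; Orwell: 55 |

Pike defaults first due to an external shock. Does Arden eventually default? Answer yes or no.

Round 1 — Pike defaults (initial).
  Arden: +95 → 95 ≥ 50
  Morley: +10 → 10 < 120
  Orwell: +55 → 55 < 70
Round 2 — Arden defaults.
No further defaults.

yes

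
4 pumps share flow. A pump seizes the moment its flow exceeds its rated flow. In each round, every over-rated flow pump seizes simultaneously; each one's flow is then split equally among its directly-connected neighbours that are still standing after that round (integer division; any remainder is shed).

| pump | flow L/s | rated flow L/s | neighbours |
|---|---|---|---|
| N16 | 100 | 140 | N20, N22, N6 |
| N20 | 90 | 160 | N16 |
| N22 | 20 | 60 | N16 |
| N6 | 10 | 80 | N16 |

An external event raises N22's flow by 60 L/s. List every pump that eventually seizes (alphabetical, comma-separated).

Round 1 — N22 at 80 > 60. N22 seizes.
  N22 sheds 80 L/s to N16: 80 each.
    N16: 100+80 = 180 > 140
Round 2 — N16 seizes.
  N16 sheds 180 L/s to N20, N6: 90 each.
    N20: 90+90 = 180 > 160
    N6: 10+90 = 100 > 80
Round 3 — N20, N6 seize.
  N20 sheds 180 L/s: no online neighbours, lost.
  N6 sheds 100 L/s: no online neighbours, lost.
No further seizures.

N16, N20, N22, N6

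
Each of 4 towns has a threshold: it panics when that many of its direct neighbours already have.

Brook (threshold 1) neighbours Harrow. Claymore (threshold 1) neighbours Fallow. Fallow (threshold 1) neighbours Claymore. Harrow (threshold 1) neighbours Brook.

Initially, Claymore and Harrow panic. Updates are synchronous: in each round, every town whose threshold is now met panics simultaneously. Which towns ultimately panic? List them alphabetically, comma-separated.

Brook, Claymore, Fallow, Harrow

Round 1 — Claymore, Harrow panic (initial).
Round 2 — checking thresholds:
  Brook: 1 of 1 neighbours ≥ 1, panics.
  Fallow: 1 of 1 neighbours ≥ 1, panics.
Round 3 — no new panics; cascade stops.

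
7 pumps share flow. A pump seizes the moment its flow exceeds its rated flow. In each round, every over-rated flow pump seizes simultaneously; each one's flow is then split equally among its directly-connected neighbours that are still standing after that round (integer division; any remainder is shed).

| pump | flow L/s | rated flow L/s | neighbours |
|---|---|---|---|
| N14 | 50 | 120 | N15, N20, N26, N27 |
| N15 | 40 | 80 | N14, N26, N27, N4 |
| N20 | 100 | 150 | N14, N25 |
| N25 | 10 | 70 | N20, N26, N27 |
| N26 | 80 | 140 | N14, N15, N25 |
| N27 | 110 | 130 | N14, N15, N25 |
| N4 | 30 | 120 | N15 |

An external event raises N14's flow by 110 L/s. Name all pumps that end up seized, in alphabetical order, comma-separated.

Round 1 — N14 at 160 > 120. N14 seizes.
  N14 sheds 160 L/s to N15, N20, N26, N27: 40 each.
    N15: 40+40 = 80 ≤ 80
    N20: 100+40 = 140 ≤ 150
    N26: 80+40 = 120 ≤ 140
    N27: 110+40 = 150 > 130
Round 2 — N27 seizes.
  N27 sheds 150 L/s to N15, N25: 75 each.
    N15: 80+75 = 155 > 80
    N25: 10+75 = 85 > 70
Round 3 — N15, N25 seize.
  N15 sheds 155 L/s to N26, N4: 77 each (1 lost).
    N26: 120+77 = 197 > 140
    N4: 30+77 = 107 ≤ 120
  N25 sheds 85 L/s to N20, N26: 42 each (1 lost).
    N20: 140+42 = 182 > 150
    N26: 197+42 = 239 > 140
Round 4 — N20, N26 seize.
  N20 sheds 182 L/s: no online neighbours, lost.
  N26 sheds 239 L/s: no online neighbours, lost.
No further seizures.

N14, N15, N20, N25, N26, N27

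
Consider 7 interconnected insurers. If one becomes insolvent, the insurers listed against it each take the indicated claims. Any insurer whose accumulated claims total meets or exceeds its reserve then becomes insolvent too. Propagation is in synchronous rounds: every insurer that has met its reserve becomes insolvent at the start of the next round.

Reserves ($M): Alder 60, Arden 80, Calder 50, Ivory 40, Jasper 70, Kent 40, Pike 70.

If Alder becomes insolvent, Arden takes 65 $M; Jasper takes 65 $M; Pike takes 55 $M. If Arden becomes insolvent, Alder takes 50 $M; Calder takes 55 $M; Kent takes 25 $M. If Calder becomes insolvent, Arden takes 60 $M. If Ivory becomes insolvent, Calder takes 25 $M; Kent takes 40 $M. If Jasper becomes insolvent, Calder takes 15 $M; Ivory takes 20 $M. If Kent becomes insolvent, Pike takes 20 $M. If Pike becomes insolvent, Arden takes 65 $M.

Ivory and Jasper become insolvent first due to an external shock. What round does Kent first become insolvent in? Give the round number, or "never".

Round 1 — Ivory, Jasper become insolvent (initial).
  Calder: +25+15 → 40 < 50
  Kent: +40 → 40 ≥ 40
Round 2 — Kent becomes insolvent.
  Pike: +20 → 20 < 70
No further insolvencies.

2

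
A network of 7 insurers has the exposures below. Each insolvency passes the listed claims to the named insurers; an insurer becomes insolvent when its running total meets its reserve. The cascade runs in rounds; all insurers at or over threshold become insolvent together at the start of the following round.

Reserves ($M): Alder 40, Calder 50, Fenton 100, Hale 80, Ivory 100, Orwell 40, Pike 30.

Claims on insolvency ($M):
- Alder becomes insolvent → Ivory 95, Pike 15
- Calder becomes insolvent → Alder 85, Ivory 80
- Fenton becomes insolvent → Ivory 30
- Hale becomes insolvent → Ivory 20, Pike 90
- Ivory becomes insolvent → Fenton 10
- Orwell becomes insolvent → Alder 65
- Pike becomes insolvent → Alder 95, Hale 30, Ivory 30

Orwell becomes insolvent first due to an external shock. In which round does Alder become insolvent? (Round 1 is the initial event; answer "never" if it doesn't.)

2

Round 1 — Orwell becomes insolvent (initial).
  Alder: +65 → 65 ≥ 40
Round 2 — Alder becomes insolvent.
  Ivory: +95 → 95 < 100
  Pike: +15 → 15 < 30
No further insolvencies.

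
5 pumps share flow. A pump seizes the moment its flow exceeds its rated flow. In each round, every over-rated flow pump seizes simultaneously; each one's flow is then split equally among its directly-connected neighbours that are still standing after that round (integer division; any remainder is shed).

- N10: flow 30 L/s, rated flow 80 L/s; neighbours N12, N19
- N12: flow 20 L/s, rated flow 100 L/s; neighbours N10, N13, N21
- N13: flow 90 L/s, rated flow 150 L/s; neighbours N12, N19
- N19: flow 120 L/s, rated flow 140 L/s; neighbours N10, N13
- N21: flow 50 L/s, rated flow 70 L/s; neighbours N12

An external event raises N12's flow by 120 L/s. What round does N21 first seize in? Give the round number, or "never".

2

Round 1 — N12 at 140 > 100. N12 seizes.
  N12 sheds 140 L/s to N10, N13, N21: 46 each (2 lost).
    N10: 30+46 = 76 ≤ 80
    N13: 90+46 = 136 ≤ 150
    N21: 50+46 = 96 > 70
Round 2 — N21 seizes.
  N21 sheds 96 L/s: no online neighbours, lost.
No further seizures.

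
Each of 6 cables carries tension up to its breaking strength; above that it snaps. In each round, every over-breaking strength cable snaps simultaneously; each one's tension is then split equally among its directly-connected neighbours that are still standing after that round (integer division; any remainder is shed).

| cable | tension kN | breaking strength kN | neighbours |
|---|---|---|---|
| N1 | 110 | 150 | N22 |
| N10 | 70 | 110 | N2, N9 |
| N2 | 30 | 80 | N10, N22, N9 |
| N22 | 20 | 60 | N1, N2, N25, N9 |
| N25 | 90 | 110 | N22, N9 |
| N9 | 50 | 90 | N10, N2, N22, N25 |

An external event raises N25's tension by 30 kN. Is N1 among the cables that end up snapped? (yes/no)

Round 1 — N25 at 120 > 110. N25 snaps.
  N25 sheds 120 kN to N22, N9: 60 each.
    N22: 20+60 = 80 > 60
    N9: 50+60 = 110 > 90
Round 2 — N22, N9 snap.
  N22 sheds 80 kN to N1, N2: 40 each.
    N1: 110+40 = 150 ≤ 150
    N2: 30+40 = 70 ≤ 80
  N9 sheds 110 kN to N10, N2: 55 each.
    N10: 70+55 = 125 > 110
    N2: 70+55 = 125 > 80
Round 3 — N10, N2 snap.
  N10 sheds 125 kN: no online neighbours, lost.
  N2 sheds 125 kN: no online neighbours, lost.
No further breaks.

no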